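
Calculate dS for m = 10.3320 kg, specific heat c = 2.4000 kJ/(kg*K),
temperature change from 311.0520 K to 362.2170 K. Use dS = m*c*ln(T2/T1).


T2/T1 = 1.1645
ln(T2/T1) = 0.1523
dS = 10.3320 * 2.4000 * 0.1523 = 3.7761 kJ/K

3.7761 kJ/K


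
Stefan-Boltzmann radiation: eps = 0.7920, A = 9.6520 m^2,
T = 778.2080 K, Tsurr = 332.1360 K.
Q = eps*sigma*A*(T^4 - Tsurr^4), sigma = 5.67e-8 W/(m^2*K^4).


T^4 = 3.6676e+11
Tsurr^4 = 1.2169e+10
Q = 0.7920 * 5.67e-8 * 9.6520 * 3.5459e+11 = 153692.8924 W

153692.8924 W


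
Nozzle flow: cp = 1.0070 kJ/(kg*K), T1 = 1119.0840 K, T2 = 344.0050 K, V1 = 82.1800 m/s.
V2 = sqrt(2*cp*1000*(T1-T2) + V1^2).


dT = 775.0790 K
2*cp*1000*dT = 1561009.1060
V1^2 = 6753.5524
V2 = sqrt(1567762.6584) = 1252.1033 m/s

1252.1033 m/s


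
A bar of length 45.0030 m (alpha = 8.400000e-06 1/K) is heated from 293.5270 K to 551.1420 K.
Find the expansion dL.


dT = 257.6150 K
dL = 8.400000e-06 * 45.0030 * 257.6150 = 0.097385 m
L_final = 45.100385 m

dL = 0.097385 m


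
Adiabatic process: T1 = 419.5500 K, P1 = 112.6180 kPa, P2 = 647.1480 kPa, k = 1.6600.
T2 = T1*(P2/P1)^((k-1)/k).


(k-1)/k = 0.3976
(P2/P1)^exp = 2.0041
T2 = 419.5500 * 2.0041 = 840.8377 K

840.8377 K


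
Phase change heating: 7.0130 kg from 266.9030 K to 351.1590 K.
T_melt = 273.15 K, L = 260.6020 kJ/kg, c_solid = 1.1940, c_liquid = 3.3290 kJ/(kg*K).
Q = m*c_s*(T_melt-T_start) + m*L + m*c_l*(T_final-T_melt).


Q1 (sensible, solid) = 7.0130 * 1.1940 * 6.2470 = 52.3094 kJ
Q2 (latent) = 7.0130 * 260.6020 = 1827.6018 kJ
Q3 (sensible, liquid) = 7.0130 * 3.3290 * 78.0090 = 1821.2197 kJ
Q_total = 3701.1309 kJ

3701.1309 kJ


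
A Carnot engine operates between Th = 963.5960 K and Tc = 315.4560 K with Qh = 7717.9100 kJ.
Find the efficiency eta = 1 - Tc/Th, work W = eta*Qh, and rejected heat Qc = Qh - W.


eta = 1 - 315.4560/963.5960 = 0.6726
W = 0.6726 * 7717.9100 = 5191.2691 kJ
Qc = 7717.9100 - 5191.2691 = 2526.6409 kJ

eta = 67.2626%, W = 5191.2691 kJ, Qc = 2526.6409 kJ


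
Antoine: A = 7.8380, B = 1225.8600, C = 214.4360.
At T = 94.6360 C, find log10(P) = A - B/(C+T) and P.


C+T = 309.0720
B/(C+T) = 3.9663
log10(P) = 7.8380 - 3.9663 = 3.8717
P = 10^3.8717 = 7442.8576 mmHg

7442.8576 mmHg


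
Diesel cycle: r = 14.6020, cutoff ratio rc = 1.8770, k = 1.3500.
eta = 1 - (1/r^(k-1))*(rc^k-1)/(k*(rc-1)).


r^(k-1) = 2.5559
rc^k = 2.3398
eta = 0.5572 = 55.7250%

55.7250%


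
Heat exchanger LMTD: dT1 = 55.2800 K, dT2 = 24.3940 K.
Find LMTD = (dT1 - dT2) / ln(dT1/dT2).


dT1/dT2 = 2.2661
ln(dT1/dT2) = 0.8181
LMTD = 30.8860 / 0.8181 = 37.7545 K

37.7545 K


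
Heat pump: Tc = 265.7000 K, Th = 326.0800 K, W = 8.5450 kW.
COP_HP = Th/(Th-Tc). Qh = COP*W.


COP = 326.0800 / 60.3800 = 5.4005
Qh = 5.4005 * 8.5450 = 46.1470 kW

COP = 5.4005, Qh = 46.1470 kW


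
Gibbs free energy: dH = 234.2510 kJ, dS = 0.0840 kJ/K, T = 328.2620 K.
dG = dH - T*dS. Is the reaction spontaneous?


T*dS = 328.2620 * 0.0840 = 27.5740 kJ
dG = 234.2510 - 27.5740 = 206.6770 kJ (non-spontaneous)

dG = 206.6770 kJ, non-spontaneous


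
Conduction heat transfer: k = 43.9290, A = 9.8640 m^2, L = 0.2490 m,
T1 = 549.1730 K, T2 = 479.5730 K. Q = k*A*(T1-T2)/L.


dT = 69.6000 K
Q = 43.9290 * 9.8640 * 69.6000 / 0.2490 = 121119.5569 W

121119.5569 W


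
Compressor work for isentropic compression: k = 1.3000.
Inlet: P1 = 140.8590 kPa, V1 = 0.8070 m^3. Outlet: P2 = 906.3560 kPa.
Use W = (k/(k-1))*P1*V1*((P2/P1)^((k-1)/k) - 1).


(k-1)/k = 0.2308
(P2/P1)^exp = 1.5367
W = 4.3333 * 140.8590 * 0.8070 * (1.5367 - 1) = 264.3543 kJ

264.3543 kJ


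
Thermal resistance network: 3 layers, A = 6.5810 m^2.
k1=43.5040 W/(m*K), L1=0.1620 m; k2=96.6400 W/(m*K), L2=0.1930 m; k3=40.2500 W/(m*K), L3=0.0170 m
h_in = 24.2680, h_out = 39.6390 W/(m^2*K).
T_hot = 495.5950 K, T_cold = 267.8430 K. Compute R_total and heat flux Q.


R_conv_in = 1/(24.2680*6.5810) = 0.0063
R_1 = 0.1620/(43.5040*6.5810) = 0.0006
R_2 = 0.1930/(96.6400*6.5810) = 0.0003
R_3 = 0.0170/(40.2500*6.5810) = 6.4179e-05
R_conv_out = 1/(39.6390*6.5810) = 0.0038
R_total = 0.0110 K/W
Q = 227.7520 / 0.0110 = 20651.5329 W

R_total = 0.0110 K/W, Q = 20651.5329 W


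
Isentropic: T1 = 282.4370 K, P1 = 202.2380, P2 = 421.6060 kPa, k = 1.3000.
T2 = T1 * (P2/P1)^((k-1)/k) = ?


(k-1)/k = 0.2308
(P2/P1)^exp = 1.1847
T2 = 282.4370 * 1.1847 = 334.6163 K

334.6163 K


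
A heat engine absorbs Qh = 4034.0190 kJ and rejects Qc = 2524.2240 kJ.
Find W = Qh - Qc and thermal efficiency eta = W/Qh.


W = 4034.0190 - 2524.2240 = 1509.7950 kJ
eta = 1509.7950 / 4034.0190 = 0.3743 = 37.4266%

W = 1509.7950 kJ, eta = 37.4266%


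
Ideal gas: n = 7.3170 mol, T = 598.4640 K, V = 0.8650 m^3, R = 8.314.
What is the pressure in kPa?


P = nRT/V = 7.3170 * 8.314 * 598.4640 / 0.8650
= 36406.6825 / 0.8650 = 42088.6503 Pa = 42.0887 kPa

42.0887 kPa


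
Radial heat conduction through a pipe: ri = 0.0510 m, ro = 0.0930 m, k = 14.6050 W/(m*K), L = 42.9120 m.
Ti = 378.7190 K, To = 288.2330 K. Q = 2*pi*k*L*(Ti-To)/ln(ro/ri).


dT = 90.4860 K
ln(ro/ri) = 0.6008
Q = 2*pi*14.6050*42.9120*90.4860 / 0.6008 = 593103.5833 W

593103.5833 W


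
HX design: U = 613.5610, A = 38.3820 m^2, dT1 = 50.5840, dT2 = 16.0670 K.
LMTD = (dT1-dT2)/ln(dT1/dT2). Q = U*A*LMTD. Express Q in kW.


LMTD = 30.0968 K
Q = 613.5610 * 38.3820 * 30.0968 = 708769.4909 W = 708.7695 kW

708.7695 kW


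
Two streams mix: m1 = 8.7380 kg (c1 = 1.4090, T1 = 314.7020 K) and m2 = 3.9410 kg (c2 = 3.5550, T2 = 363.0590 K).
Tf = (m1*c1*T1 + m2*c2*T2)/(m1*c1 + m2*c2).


num = 8961.1105
den = 26.3221
Tf = 340.4406 K

340.4406 K


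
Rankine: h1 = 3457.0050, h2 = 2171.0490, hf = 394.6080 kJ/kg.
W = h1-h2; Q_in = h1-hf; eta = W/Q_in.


W = 1285.9560 kJ/kg
Q_in = 3062.3970 kJ/kg
eta = 0.4199 = 41.9918%

eta = 41.9918%


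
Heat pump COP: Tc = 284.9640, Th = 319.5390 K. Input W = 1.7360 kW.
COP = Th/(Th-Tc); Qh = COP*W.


COP = 319.5390 / 34.5750 = 9.2419
Qh = 9.2419 * 1.7360 = 16.0440 kW

COP = 9.2419, Qh = 16.0440 kW


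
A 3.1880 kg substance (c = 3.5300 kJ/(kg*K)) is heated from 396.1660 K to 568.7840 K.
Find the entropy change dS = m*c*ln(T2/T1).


T2/T1 = 1.4357
ln(T2/T1) = 0.3617
dS = 3.1880 * 3.5300 * 0.3617 = 4.0701 kJ/K

4.0701 kJ/K


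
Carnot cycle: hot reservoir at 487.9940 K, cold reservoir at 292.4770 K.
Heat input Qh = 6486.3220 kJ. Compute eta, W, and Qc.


eta = 1 - 292.4770/487.9940 = 0.4007
W = 0.4007 * 6486.3220 = 2598.7742 kJ
Qc = 6486.3220 - 2598.7742 = 3887.5478 kJ

eta = 40.0655%, W = 2598.7742 kJ, Qc = 3887.5478 kJ


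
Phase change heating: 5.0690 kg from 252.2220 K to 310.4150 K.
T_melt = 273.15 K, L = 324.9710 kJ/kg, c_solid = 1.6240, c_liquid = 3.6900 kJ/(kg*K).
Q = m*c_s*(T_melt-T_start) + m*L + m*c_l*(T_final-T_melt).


Q1 (sensible, solid) = 5.0690 * 1.6240 * 20.9280 = 172.2805 kJ
Q2 (latent) = 5.0690 * 324.9710 = 1647.2780 kJ
Q3 (sensible, liquid) = 5.0690 * 3.6900 * 37.2650 = 697.0273 kJ
Q_total = 2516.5858 kJ

2516.5858 kJ


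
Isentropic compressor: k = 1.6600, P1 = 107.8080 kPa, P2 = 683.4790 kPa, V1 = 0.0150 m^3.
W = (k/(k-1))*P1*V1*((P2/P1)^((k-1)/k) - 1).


(k-1)/k = 0.3976
(P2/P1)^exp = 2.0840
W = 2.5152 * 107.8080 * 0.0150 * (2.0840 - 1) = 4.4089 kJ

4.4089 kJ


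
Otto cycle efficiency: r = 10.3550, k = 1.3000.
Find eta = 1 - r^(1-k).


r^(k-1) = 2.0163
eta = 1 - 1/2.0163 = 0.5040 = 50.4031%

50.4031%


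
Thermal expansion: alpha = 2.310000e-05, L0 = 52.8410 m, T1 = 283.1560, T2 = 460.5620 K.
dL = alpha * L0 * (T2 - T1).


dT = 177.4060 K
dL = 2.310000e-05 * 52.8410 * 177.4060 = 0.216547 m
L_final = 53.057547 m

dL = 0.216547 m


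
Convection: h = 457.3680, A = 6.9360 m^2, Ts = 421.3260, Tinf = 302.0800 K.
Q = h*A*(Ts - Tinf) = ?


dT = 119.2460 K
Q = 457.3680 * 6.9360 * 119.2460 = 378284.6162 W

378284.6162 W


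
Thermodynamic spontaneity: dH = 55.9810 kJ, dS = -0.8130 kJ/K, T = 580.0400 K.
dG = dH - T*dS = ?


T*dS = 580.0400 * -0.8130 = -471.5725 kJ
dG = 55.9810 + 471.5725 = 527.5535 kJ (non-spontaneous)

dG = 527.5535 kJ, non-spontaneous


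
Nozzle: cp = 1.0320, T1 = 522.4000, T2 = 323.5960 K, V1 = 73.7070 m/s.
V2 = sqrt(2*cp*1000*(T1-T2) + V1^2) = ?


dT = 198.8040 K
2*cp*1000*dT = 410331.4560
V1^2 = 5432.7218
V2 = sqrt(415764.1778) = 644.7978 m/s

644.7978 m/s


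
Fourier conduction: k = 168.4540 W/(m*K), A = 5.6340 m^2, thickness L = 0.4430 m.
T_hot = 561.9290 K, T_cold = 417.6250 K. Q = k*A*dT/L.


dT = 144.3040 K
Q = 168.4540 * 5.6340 * 144.3040 / 0.4430 = 309152.5364 W

309152.5364 W


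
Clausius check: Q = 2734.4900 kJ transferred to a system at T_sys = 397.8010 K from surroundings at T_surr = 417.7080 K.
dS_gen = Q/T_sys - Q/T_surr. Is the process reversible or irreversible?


dS_sys = 2734.4900/397.8010 = 6.8740 kJ/K
dS_surr = -2734.4900/417.7080 = -6.5464 kJ/K
dS_gen = 6.8740 - 6.5464 = 0.3276 kJ/K (irreversible)

dS_gen = 0.3276 kJ/K, irreversible


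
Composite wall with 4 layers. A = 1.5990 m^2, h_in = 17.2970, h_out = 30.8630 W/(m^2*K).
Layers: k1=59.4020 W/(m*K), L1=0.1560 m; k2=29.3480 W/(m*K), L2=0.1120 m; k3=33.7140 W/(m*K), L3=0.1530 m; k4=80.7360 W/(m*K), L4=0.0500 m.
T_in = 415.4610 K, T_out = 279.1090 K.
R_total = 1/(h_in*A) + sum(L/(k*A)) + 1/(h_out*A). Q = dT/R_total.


R_conv_in = 1/(17.2970*1.5990) = 0.0362
R_1 = 0.1560/(59.4020*1.5990) = 0.0016
R_2 = 0.1120/(29.3480*1.5990) = 0.0024
R_3 = 0.1530/(33.7140*1.5990) = 0.0028
R_4 = 0.0500/(80.7360*1.5990) = 0.0004
R_conv_out = 1/(30.8630*1.5990) = 0.0203
R_total = 0.0637 K/W
Q = 136.3520 / 0.0637 = 2141.4089 W

R_total = 0.0637 K/W, Q = 2141.4089 W


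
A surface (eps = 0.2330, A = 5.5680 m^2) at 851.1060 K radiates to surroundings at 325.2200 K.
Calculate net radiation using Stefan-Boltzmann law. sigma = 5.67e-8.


T^4 = 5.2473e+11
Tsurr^4 = 1.1187e+10
Q = 0.2330 * 5.67e-8 * 5.5680 * 5.1354e+11 = 37775.8120 W

37775.8120 W


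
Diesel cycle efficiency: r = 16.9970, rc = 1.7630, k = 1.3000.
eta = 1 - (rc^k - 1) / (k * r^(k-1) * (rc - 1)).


r^(k-1) = 2.3394
rc^k = 2.0899
eta = 0.5303 = 53.0309%

53.0309%


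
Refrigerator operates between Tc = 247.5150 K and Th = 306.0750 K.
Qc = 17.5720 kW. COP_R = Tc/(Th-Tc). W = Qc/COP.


COP = 247.5150 / 58.5600 = 4.2267
W = 17.5720 / 4.2267 = 4.1574 kW

COP = 4.2267, W = 4.1574 kW


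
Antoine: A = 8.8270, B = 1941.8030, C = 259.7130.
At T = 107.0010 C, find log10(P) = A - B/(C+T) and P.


C+T = 366.7140
B/(C+T) = 5.2951
log10(P) = 8.8270 - 5.2951 = 3.5319
P = 10^3.5319 = 3402.9627 mmHg

3402.9627 mmHg


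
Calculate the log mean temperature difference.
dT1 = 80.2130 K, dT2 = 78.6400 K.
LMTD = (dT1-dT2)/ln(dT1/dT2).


dT1/dT2 = 1.0200
ln(dT1/dT2) = 0.0198
LMTD = 1.5730 / 0.0198 = 79.4239 K

79.4239 K


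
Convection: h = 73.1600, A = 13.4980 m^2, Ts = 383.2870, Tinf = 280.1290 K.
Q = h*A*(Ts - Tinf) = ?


dT = 103.1580 K
Q = 73.1600 * 13.4980 * 103.1580 = 101869.9362 W

101869.9362 W


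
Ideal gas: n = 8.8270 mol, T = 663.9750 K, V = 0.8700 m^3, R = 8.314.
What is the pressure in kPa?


P = nRT/V = 8.8270 * 8.314 * 663.9750 / 0.8700
= 48727.5835 / 0.8700 = 56008.7167 Pa = 56.0087 kPa

56.0087 kPa


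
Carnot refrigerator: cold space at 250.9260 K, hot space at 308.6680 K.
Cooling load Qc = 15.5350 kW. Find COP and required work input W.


COP = 250.9260 / 57.7420 = 4.3456
W = 15.5350 / 4.3456 = 3.5748 kW

COP = 4.3456, W = 3.5748 kW


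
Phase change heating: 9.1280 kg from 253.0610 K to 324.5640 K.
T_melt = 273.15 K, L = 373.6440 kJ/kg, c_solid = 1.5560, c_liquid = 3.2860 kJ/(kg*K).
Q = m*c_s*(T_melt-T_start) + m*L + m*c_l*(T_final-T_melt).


Q1 (sensible, solid) = 9.1280 * 1.5560 * 20.0890 = 285.3274 kJ
Q2 (latent) = 9.1280 * 373.6440 = 3410.6224 kJ
Q3 (sensible, liquid) = 9.1280 * 3.2860 * 51.4140 = 1542.1428 kJ
Q_total = 5238.0926 kJ

5238.0926 kJ


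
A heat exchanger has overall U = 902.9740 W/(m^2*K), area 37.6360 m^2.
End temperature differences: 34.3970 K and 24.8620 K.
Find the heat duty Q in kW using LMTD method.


LMTD = 29.3720 K
Q = 902.9740 * 37.6360 * 29.3720 = 998187.9721 W = 998.1880 kW

998.1880 kW


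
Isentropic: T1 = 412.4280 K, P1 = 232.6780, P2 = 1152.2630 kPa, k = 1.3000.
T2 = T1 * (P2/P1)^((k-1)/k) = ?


(k-1)/k = 0.2308
(P2/P1)^exp = 1.4466
T2 = 412.4280 * 1.4466 = 596.6034 K

596.6034 K


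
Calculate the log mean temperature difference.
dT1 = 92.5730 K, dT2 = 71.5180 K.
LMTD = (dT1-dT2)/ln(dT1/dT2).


dT1/dT2 = 1.2944
ln(dT1/dT2) = 0.2580
LMTD = 21.0550 / 0.2580 = 81.5932 K

81.5932 K


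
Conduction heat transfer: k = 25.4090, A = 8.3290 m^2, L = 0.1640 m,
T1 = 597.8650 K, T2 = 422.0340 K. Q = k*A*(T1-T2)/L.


dT = 175.8310 K
Q = 25.4090 * 8.3290 * 175.8310 / 0.1640 = 226898.7134 W

226898.7134 W


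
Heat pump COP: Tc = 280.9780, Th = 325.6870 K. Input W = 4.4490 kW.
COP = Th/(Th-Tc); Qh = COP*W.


COP = 325.6870 / 44.7090 = 7.2846
Qh = 7.2846 * 4.4490 = 32.4092 kW

COP = 7.2846, Qh = 32.4092 kW


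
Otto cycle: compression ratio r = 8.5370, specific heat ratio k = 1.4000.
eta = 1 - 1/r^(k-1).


r^(k-1) = 2.3579
eta = 1 - 1/2.3579 = 0.5759 = 57.5891%

57.5891%


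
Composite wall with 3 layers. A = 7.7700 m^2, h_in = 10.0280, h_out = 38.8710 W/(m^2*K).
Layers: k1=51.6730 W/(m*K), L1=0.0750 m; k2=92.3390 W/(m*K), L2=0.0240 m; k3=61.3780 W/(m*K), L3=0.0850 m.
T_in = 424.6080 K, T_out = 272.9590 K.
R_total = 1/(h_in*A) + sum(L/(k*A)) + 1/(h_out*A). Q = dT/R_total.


R_conv_in = 1/(10.0280*7.7700) = 0.0128
R_1 = 0.0750/(51.6730*7.7700) = 0.0002
R_2 = 0.0240/(92.3390*7.7700) = 3.3451e-05
R_3 = 0.0850/(61.3780*7.7700) = 0.0002
R_conv_out = 1/(38.8710*7.7700) = 0.0033
R_total = 0.0165 K/W
Q = 151.6490 / 0.0165 = 9166.6736 W

R_total = 0.0165 K/W, Q = 9166.6736 W


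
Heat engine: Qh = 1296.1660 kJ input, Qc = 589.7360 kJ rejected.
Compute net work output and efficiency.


W = 1296.1660 - 589.7360 = 706.4300 kJ
eta = 706.4300 / 1296.1660 = 0.5450 = 54.5015%

W = 706.4300 kJ, eta = 54.5015%


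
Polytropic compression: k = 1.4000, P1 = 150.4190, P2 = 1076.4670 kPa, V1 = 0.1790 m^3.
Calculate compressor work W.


(k-1)/k = 0.2857
(P2/P1)^exp = 1.7547
W = 3.5000 * 150.4190 * 0.1790 * (1.7547 - 1) = 71.1197 kJ

71.1197 kJ


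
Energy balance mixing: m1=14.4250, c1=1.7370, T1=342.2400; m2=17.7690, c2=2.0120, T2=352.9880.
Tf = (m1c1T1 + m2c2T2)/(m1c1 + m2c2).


num = 21194.9969
den = 60.8075
Tf = 348.5592 K

348.5592 K


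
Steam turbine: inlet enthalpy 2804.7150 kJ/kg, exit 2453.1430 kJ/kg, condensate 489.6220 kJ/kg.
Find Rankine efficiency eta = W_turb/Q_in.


W = 351.5720 kJ/kg
Q_in = 2315.0930 kJ/kg
eta = 0.1519 = 15.1861%

eta = 15.1861%


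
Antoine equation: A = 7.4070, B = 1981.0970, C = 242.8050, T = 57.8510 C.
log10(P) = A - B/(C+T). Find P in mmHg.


C+T = 300.6560
B/(C+T) = 6.5892
log10(P) = 7.4070 - 6.5892 = 0.8178
P = 10^0.8178 = 6.5728 mmHg

6.5728 mmHg


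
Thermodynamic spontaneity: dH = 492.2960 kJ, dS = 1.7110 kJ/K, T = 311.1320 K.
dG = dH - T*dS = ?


T*dS = 311.1320 * 1.7110 = 532.3469 kJ
dG = 492.2960 - 532.3469 = -40.0509 kJ (spontaneous)

dG = -40.0509 kJ, spontaneous


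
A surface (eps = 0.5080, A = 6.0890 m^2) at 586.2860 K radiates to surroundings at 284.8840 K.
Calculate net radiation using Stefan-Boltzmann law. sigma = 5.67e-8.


T^4 = 1.1815e+11
Tsurr^4 = 6.5868e+09
Q = 0.5080 * 5.67e-8 * 6.0890 * 1.1156e+11 = 19566.7397 W

19566.7397 W


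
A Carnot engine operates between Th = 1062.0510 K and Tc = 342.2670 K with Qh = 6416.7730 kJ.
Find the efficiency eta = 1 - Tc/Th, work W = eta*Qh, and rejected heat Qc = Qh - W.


eta = 1 - 342.2670/1062.0510 = 0.6777
W = 0.6777 * 6416.7730 = 4348.8406 kJ
Qc = 6416.7730 - 4348.8406 = 2067.9324 kJ

eta = 67.7730%, W = 4348.8406 kJ, Qc = 2067.9324 kJ


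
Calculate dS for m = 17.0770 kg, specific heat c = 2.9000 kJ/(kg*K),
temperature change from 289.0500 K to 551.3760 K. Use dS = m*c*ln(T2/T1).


T2/T1 = 1.9075
ln(T2/T1) = 0.6458
dS = 17.0770 * 2.9000 * 0.6458 = 31.9830 kJ/K

31.9830 kJ/K


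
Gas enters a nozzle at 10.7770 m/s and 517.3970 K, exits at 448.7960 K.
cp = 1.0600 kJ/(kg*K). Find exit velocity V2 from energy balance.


dT = 68.6010 K
2*cp*1000*dT = 145434.1200
V1^2 = 116.1437
V2 = sqrt(145550.2637) = 381.5105 m/s

381.5105 m/s


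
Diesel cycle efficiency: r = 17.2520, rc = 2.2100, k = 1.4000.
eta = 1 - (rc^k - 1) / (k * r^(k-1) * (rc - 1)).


r^(k-1) = 3.1242
rc^k = 3.0349
eta = 0.6155 = 61.5496%

61.5496%


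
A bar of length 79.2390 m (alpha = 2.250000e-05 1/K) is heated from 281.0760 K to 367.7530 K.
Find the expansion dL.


dT = 86.6770 K
dL = 2.250000e-05 * 79.2390 * 86.6770 = 0.154534 m
L_final = 79.393534 m

dL = 0.154534 m


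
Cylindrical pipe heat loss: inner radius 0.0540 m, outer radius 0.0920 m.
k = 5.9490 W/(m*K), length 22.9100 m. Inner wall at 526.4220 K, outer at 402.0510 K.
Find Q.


dT = 124.3710 K
ln(ro/ri) = 0.5328
Q = 2*pi*5.9490*22.9100*124.3710 / 0.5328 = 199894.1773 W

199894.1773 W


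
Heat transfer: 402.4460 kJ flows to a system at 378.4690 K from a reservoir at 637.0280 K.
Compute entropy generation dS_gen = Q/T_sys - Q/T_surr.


dS_sys = 402.4460/378.4690 = 1.0634 kJ/K
dS_surr = -402.4460/637.0280 = -0.6318 kJ/K
dS_gen = 1.0634 - 0.6318 = 0.4316 kJ/K (irreversible)

dS_gen = 0.4316 kJ/K, irreversible


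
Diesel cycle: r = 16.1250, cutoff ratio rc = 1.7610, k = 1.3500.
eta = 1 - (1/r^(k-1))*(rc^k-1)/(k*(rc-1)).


r^(k-1) = 2.6462
rc^k = 2.1467
eta = 0.5782 = 57.8193%

57.8193%


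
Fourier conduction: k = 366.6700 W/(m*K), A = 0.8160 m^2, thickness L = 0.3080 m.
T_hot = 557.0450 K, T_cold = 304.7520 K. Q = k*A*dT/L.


dT = 252.2930 K
Q = 366.6700 * 0.8160 * 252.2930 / 0.3080 = 245086.8566 W

245086.8566 W


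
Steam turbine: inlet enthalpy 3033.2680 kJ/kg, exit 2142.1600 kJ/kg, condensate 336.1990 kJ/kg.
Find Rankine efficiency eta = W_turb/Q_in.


W = 891.1080 kJ/kg
Q_in = 2697.0690 kJ/kg
eta = 0.3304 = 33.0399%

eta = 33.0399%


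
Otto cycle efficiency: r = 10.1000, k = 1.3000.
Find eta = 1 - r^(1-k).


r^(k-1) = 2.0012
eta = 1 - 1/2.0012 = 0.5003 = 50.0307%

50.0307%


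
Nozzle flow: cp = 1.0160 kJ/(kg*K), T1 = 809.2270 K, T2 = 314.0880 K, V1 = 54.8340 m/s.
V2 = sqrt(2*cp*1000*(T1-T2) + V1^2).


dT = 495.1390 K
2*cp*1000*dT = 1006122.4480
V1^2 = 3006.7676
V2 = sqrt(1009129.2156) = 1004.5542 m/s

1004.5542 m/s


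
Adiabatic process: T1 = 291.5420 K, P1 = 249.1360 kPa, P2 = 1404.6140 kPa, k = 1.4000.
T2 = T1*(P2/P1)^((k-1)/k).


(k-1)/k = 0.2857
(P2/P1)^exp = 1.6391
T2 = 291.5420 * 1.6391 = 477.8669 K

477.8669 K


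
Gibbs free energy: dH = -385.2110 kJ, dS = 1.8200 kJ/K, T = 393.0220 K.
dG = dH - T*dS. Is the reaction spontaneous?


T*dS = 393.0220 * 1.8200 = 715.3000 kJ
dG = -385.2110 - 715.3000 = -1100.5110 kJ (spontaneous)

dG = -1100.5110 kJ, spontaneous


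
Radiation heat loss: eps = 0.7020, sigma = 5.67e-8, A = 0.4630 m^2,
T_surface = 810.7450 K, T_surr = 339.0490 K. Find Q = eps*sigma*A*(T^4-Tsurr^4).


T^4 = 4.3205e+11
Tsurr^4 = 1.3214e+10
Q = 0.7020 * 5.67e-8 * 0.4630 * 4.1884e+11 = 7718.7661 W

7718.7661 W


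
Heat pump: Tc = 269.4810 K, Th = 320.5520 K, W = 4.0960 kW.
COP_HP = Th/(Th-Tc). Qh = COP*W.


COP = 320.5520 / 51.0710 = 6.2766
Qh = 6.2766 * 4.0960 = 25.7089 kW

COP = 6.2766, Qh = 25.7089 kW


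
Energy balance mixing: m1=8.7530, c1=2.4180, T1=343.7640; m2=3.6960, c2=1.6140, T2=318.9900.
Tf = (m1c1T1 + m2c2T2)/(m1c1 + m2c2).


num = 9178.5656
den = 27.1301
Tf = 338.3167 K

338.3167 K


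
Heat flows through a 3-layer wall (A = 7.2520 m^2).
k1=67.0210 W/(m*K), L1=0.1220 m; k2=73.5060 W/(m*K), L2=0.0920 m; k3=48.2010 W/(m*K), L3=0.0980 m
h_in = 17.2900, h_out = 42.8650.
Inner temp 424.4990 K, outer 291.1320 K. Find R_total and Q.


R_conv_in = 1/(17.2900*7.2520) = 0.0080
R_1 = 0.1220/(67.0210*7.2520) = 0.0003
R_2 = 0.0920/(73.5060*7.2520) = 0.0002
R_3 = 0.0980/(48.2010*7.2520) = 0.0003
R_conv_out = 1/(42.8650*7.2520) = 0.0032
R_total = 0.0119 K/W
Q = 133.3670 / 0.0119 = 11210.9181 W

R_total = 0.0119 K/W, Q = 11210.9181 W


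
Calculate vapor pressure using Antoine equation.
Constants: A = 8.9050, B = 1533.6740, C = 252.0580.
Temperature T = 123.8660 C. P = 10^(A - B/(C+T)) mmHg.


C+T = 375.9240
B/(C+T) = 4.0797
log10(P) = 8.9050 - 4.0797 = 4.8253
P = 10^4.8253 = 66873.6700 mmHg

66873.6700 mmHg


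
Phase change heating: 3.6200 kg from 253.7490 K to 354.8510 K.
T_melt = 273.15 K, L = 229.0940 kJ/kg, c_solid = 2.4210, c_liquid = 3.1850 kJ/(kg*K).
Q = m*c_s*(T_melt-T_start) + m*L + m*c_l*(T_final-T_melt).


Q1 (sensible, solid) = 3.6200 * 2.4210 * 19.4010 = 170.0308 kJ
Q2 (latent) = 3.6200 * 229.0940 = 829.3203 kJ
Q3 (sensible, liquid) = 3.6200 * 3.1850 * 81.7010 = 941.9880 kJ
Q_total = 1941.3391 kJ

1941.3391 kJ


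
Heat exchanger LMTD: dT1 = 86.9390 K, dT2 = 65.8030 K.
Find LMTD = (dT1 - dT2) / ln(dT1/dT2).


dT1/dT2 = 1.3212
ln(dT1/dT2) = 0.2785
LMTD = 21.1360 / 0.2785 = 75.8810 K

75.8810 K


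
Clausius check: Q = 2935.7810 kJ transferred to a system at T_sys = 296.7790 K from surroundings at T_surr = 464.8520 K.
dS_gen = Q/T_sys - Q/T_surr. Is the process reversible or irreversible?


dS_sys = 2935.7810/296.7790 = 9.8921 kJ/K
dS_surr = -2935.7810/464.8520 = -6.3155 kJ/K
dS_gen = 9.8921 - 6.3155 = 3.5766 kJ/K (irreversible)

dS_gen = 3.5766 kJ/K, irreversible


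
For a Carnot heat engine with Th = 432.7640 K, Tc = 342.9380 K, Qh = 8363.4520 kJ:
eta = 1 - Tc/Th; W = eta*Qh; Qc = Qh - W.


eta = 1 - 342.9380/432.7640 = 0.2076
W = 0.2076 * 8363.4520 = 1735.9472 kJ
Qc = 8363.4520 - 1735.9472 = 6627.5048 kJ

eta = 20.7563%, W = 1735.9472 kJ, Qc = 6627.5048 kJ


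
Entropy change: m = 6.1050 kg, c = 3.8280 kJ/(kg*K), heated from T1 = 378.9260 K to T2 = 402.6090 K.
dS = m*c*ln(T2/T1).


T2/T1 = 1.0625
ln(T2/T1) = 0.0606
dS = 6.1050 * 3.8280 * 0.0606 = 1.4168 kJ/K

1.4168 kJ/K


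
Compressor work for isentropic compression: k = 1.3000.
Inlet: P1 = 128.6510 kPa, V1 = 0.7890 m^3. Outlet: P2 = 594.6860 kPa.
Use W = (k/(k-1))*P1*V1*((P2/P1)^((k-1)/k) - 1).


(k-1)/k = 0.2308
(P2/P1)^exp = 1.4237
W = 4.3333 * 128.6510 * 0.7890 * (1.4237 - 1) = 186.3881 kJ

186.3881 kJ


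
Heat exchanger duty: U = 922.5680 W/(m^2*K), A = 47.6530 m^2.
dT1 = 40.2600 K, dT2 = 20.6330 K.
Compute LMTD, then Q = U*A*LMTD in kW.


LMTD = 29.3612 K
Q = 922.5680 * 47.6530 * 29.3612 = 1290811.3892 W = 1290.8114 kW

1290.8114 kW


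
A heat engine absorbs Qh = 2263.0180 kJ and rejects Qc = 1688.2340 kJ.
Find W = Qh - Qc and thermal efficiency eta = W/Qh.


W = 2263.0180 - 1688.2340 = 574.7840 kJ
eta = 574.7840 / 2263.0180 = 0.2540 = 25.3990%

W = 574.7840 kJ, eta = 25.3990%


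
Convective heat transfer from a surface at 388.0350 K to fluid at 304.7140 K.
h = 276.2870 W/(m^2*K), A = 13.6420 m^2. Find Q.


dT = 83.3210 K
Q = 276.2870 * 13.6420 * 83.3210 = 314045.7855 W

314045.7855 W


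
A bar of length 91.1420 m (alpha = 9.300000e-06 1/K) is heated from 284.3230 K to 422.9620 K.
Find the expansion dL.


dT = 138.6390 K
dL = 9.300000e-06 * 91.1420 * 138.6390 = 0.117513 m
L_final = 91.259513 m

dL = 0.117513 m


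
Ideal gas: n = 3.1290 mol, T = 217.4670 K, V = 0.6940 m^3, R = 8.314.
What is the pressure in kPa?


P = nRT/V = 3.1290 * 8.314 * 217.4670 / 0.6940
= 5657.2966 / 0.6940 = 8151.7242 Pa = 8.1517 kPa

8.1517 kPa


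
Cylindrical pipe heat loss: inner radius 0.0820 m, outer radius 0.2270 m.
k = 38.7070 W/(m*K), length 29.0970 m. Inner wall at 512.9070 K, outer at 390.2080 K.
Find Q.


dT = 122.6990 K
ln(ro/ri) = 1.0182
Q = 2*pi*38.7070*29.0970*122.6990 / 1.0182 = 852731.6865 W

852731.6865 W


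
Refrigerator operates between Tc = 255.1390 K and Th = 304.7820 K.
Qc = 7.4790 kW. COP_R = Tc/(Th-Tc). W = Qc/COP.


COP = 255.1390 / 49.6430 = 5.1395
W = 7.4790 / 5.1395 = 1.4552 kW

COP = 5.1395, W = 1.4552 kW


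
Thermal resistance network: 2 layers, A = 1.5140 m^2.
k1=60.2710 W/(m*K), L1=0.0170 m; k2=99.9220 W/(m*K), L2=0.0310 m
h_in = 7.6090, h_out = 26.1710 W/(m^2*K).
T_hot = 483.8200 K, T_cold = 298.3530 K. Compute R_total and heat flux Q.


R_conv_in = 1/(7.6090*1.5140) = 0.0868
R_1 = 0.0170/(60.2710*1.5140) = 0.0002
R_2 = 0.0310/(99.9220*1.5140) = 0.0002
R_conv_out = 1/(26.1710*1.5140) = 0.0252
R_total = 0.1124 K/W
Q = 185.4670 / 0.1124 = 1649.5558 W

R_total = 0.1124 K/W, Q = 1649.5558 W


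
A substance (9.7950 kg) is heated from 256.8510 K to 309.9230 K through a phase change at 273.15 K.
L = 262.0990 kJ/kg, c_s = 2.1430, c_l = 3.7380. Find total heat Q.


Q1 (sensible, solid) = 9.7950 * 2.1430 * 16.2990 = 342.1272 kJ
Q2 (latent) = 9.7950 * 262.0990 = 2567.2597 kJ
Q3 (sensible, liquid) = 9.7950 * 3.7380 * 36.7730 = 1346.3960 kJ
Q_total = 4255.7828 kJ

4255.7828 kJ


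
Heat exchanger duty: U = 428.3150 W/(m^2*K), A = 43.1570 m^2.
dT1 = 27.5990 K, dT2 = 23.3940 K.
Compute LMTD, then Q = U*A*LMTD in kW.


LMTD = 25.4386 K
Q = 428.3150 * 43.1570 * 25.4386 = 470227.2367 W = 470.2272 kW

470.2272 kW


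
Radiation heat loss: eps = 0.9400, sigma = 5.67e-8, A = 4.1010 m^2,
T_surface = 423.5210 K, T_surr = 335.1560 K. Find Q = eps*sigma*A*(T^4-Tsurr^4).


T^4 = 3.2174e+10
Tsurr^4 = 1.2618e+10
Q = 0.9400 * 5.67e-8 * 4.1010 * 1.9556e+10 = 4274.3855 W

4274.3855 W


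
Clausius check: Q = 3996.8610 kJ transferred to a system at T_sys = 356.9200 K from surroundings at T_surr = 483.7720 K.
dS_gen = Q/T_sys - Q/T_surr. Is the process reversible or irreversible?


dS_sys = 3996.8610/356.9200 = 11.1982 kJ/K
dS_surr = -3996.8610/483.7720 = -8.2619 kJ/K
dS_gen = 11.1982 - 8.2619 = 2.9363 kJ/K (irreversible)

dS_gen = 2.9363 kJ/K, irreversible


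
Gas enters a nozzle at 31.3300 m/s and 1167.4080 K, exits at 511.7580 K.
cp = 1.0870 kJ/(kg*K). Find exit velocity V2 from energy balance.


dT = 655.6500 K
2*cp*1000*dT = 1425383.1000
V1^2 = 981.5689
V2 = sqrt(1426364.6689) = 1194.3051 m/s

1194.3051 m/s


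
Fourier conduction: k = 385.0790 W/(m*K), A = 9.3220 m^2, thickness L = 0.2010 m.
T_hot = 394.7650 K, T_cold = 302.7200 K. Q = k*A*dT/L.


dT = 92.0450 K
Q = 385.0790 * 9.3220 * 92.0450 / 0.2010 = 1643853.3785 W

1643853.3785 W


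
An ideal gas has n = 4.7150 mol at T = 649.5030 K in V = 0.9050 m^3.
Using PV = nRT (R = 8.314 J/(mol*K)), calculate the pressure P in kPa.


P = nRT/V = 4.7150 * 8.314 * 649.5030 / 0.9050
= 25460.8488 / 0.9050 = 28133.5346 Pa = 28.1335 kPa

28.1335 kPa


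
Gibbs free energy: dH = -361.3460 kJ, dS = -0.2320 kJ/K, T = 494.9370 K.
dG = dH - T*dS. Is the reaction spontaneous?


T*dS = 494.9370 * -0.2320 = -114.8254 kJ
dG = -361.3460 + 114.8254 = -246.5206 kJ (spontaneous)

dG = -246.5206 kJ, spontaneous


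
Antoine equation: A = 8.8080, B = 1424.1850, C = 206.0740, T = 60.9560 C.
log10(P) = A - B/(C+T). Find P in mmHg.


C+T = 267.0300
B/(C+T) = 5.3334
log10(P) = 8.8080 - 5.3334 = 3.4746
P = 10^3.4746 = 2982.4491 mmHg

2982.4491 mmHg


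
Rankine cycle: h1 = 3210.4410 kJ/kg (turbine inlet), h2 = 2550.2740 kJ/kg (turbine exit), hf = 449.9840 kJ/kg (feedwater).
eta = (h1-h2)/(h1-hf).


W = 660.1670 kJ/kg
Q_in = 2760.4570 kJ/kg
eta = 0.2392 = 23.9151%

eta = 23.9151%


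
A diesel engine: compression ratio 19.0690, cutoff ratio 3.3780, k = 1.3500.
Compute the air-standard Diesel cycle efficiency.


r^(k-1) = 2.8062
rc^k = 5.1724
eta = 0.5368 = 53.6848%

53.6848%


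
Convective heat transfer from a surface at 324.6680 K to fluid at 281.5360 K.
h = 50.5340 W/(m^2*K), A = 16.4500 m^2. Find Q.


dT = 43.1320 K
Q = 50.5340 * 16.4500 * 43.1320 = 35854.9544 W

35854.9544 W


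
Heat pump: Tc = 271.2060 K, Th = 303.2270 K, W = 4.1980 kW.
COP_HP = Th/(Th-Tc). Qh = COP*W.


COP = 303.2270 / 32.0210 = 9.4696
Qh = 9.4696 * 4.1980 = 39.7535 kW

COP = 9.4696, Qh = 39.7535 kW


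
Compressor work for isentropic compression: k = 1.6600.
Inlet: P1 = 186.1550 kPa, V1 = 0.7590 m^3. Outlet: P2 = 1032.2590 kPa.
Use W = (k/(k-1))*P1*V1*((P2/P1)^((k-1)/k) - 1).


(k-1)/k = 0.3976
(P2/P1)^exp = 1.9759
W = 2.5152 * 186.1550 * 0.7590 * (1.9759 - 1) = 346.8185 kJ

346.8185 kJ


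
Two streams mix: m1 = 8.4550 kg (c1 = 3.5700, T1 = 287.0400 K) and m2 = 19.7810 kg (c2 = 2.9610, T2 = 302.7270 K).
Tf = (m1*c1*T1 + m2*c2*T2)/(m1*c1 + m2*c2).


num = 26395.3027
den = 88.7559
Tf = 297.3921 K

297.3921 K


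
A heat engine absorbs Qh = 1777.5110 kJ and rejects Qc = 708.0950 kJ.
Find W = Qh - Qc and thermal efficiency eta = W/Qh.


W = 1777.5110 - 708.0950 = 1069.4160 kJ
eta = 1069.4160 / 1777.5110 = 0.6016 = 60.1637%

W = 1069.4160 kJ, eta = 60.1637%


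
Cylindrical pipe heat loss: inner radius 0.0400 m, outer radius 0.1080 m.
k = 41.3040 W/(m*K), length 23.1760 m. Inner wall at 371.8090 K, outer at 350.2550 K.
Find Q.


dT = 21.5540 K
ln(ro/ri) = 0.9933
Q = 2*pi*41.3040*23.1760*21.5540 / 0.9933 = 130520.5791 W

130520.5791 W


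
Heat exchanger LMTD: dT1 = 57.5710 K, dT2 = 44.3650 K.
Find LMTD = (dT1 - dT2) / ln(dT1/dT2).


dT1/dT2 = 1.2977
ln(dT1/dT2) = 0.2606
LMTD = 13.2060 / 0.2606 = 50.6816 K

50.6816 K


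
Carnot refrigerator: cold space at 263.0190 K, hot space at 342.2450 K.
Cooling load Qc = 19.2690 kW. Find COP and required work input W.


COP = 263.0190 / 79.2260 = 3.3199
W = 19.2690 / 3.3199 = 5.8042 kW

COP = 3.3199, W = 5.8042 kW


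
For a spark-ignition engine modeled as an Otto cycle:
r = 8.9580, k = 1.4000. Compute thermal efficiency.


r^(k-1) = 2.4037
eta = 1 - 1/2.4037 = 0.5840 = 58.3979%

58.3979%


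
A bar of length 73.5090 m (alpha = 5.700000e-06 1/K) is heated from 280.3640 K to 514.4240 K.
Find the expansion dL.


dT = 234.0600 K
dL = 5.700000e-06 * 73.5090 * 234.0600 = 0.098071 m
L_final = 73.607071 m

dL = 0.098071 m


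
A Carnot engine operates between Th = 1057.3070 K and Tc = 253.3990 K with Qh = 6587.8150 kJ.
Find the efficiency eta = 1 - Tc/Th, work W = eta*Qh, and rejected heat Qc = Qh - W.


eta = 1 - 253.3990/1057.3070 = 0.7603
W = 0.7603 * 6587.8150 = 5008.9493 kJ
Qc = 6587.8150 - 5008.9493 = 1578.8657 kJ

eta = 76.0335%, W = 5008.9493 kJ, Qc = 1578.8657 kJ


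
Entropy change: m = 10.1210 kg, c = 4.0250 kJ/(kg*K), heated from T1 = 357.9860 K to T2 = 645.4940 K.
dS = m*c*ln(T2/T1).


T2/T1 = 1.8031
ln(T2/T1) = 0.5895
dS = 10.1210 * 4.0250 * 0.5895 = 24.0154 kJ/K

24.0154 kJ/K


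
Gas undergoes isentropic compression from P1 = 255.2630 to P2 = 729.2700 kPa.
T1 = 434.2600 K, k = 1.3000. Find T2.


(k-1)/k = 0.2308
(P2/P1)^exp = 1.2741
T2 = 434.2600 * 1.2741 = 553.2961 K

553.2961 K


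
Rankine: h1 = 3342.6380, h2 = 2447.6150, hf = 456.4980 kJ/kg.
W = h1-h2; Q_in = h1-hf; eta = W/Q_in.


W = 895.0230 kJ/kg
Q_in = 2886.1400 kJ/kg
eta = 0.3101 = 31.0111%

eta = 31.0111%


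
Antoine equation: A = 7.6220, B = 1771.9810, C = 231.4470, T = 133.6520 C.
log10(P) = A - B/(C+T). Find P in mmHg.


C+T = 365.0990
B/(C+T) = 4.8534
log10(P) = 7.6220 - 4.8534 = 2.7686
P = 10^2.7686 = 586.9133 mmHg

586.9133 mmHg


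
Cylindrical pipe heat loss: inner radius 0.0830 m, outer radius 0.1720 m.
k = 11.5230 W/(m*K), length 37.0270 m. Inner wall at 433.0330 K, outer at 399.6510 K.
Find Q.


dT = 33.3820 K
ln(ro/ri) = 0.7287
Q = 2*pi*11.5230*37.0270*33.3820 / 0.7287 = 122816.0241 W

122816.0241 W


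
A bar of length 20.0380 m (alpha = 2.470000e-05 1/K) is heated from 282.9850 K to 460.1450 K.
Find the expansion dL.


dT = 177.1600 K
dL = 2.470000e-05 * 20.0380 * 177.1600 = 0.087683 m
L_final = 20.125683 m

dL = 0.087683 m


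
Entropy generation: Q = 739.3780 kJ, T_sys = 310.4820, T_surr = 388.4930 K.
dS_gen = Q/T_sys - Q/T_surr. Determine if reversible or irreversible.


dS_sys = 739.3780/310.4820 = 2.3814 kJ/K
dS_surr = -739.3780/388.4930 = -1.9032 kJ/K
dS_gen = 2.3814 - 1.9032 = 0.4782 kJ/K (irreversible)

dS_gen = 0.4782 kJ/K, irreversible


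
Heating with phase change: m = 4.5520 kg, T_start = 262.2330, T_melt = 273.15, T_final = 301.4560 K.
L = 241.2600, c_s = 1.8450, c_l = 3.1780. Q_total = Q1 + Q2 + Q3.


Q1 (sensible, solid) = 4.5520 * 1.8450 * 10.9170 = 91.6858 kJ
Q2 (latent) = 4.5520 * 241.2600 = 1098.2155 kJ
Q3 (sensible, liquid) = 4.5520 * 3.1780 * 28.3060 = 409.4818 kJ
Q_total = 1599.3831 kJ

1599.3831 kJ


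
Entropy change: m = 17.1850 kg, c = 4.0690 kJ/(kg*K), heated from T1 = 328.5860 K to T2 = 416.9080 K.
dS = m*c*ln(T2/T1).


T2/T1 = 1.2688
ln(T2/T1) = 0.2381
dS = 17.1850 * 4.0690 * 0.2381 = 16.6470 kJ/K

16.6470 kJ/K


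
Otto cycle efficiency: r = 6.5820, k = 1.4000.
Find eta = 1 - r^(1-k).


r^(k-1) = 2.1249
eta = 1 - 1/2.1249 = 0.5294 = 52.9395%

52.9395%


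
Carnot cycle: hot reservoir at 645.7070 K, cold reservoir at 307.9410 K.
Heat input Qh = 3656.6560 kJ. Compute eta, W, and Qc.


eta = 1 - 307.9410/645.7070 = 0.5231
W = 0.5231 * 3656.6560 = 1912.7779 kJ
Qc = 3656.6560 - 1912.7779 = 1743.8781 kJ

eta = 52.3095%, W = 1912.7779 kJ, Qc = 1743.8781 kJ


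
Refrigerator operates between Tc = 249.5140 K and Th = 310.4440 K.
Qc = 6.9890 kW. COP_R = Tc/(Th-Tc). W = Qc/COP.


COP = 249.5140 / 60.9300 = 4.0951
W = 6.9890 / 4.0951 = 1.7067 kW

COP = 4.0951, W = 1.7067 kW


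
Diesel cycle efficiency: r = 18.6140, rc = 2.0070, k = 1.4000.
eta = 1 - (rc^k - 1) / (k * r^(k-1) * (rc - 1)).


r^(k-1) = 3.2206
rc^k = 2.6520
eta = 0.6362 = 63.6164%

63.6164%


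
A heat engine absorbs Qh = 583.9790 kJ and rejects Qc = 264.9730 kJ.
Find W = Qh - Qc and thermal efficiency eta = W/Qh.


W = 583.9790 - 264.9730 = 319.0060 kJ
eta = 319.0060 / 583.9790 = 0.5463 = 54.6263%

W = 319.0060 kJ, eta = 54.6263%


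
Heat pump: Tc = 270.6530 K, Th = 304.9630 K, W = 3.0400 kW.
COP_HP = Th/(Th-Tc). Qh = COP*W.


COP = 304.9630 / 34.3100 = 8.8885
Qh = 8.8885 * 3.0400 = 27.0209 kW

COP = 8.8885, Qh = 27.0209 kW


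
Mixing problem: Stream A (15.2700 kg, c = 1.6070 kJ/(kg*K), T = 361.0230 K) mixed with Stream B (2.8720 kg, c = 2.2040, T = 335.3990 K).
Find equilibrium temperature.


num = 10982.1418
den = 30.8688
Tf = 355.7686 K

355.7686 K


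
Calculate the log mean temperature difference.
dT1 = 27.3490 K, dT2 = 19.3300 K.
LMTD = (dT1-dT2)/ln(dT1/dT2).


dT1/dT2 = 1.4148
ln(dT1/dT2) = 0.3470
LMTD = 8.0190 / 0.3470 = 23.1081 K

23.1081 K


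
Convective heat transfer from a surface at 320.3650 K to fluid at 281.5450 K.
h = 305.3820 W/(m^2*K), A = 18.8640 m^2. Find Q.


dT = 38.8200 K
Q = 305.3820 * 18.8640 * 38.8200 = 223631.3852 W

223631.3852 W


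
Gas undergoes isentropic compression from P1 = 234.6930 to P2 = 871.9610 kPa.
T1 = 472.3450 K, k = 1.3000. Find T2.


(k-1)/k = 0.2308
(P2/P1)^exp = 1.3537
T2 = 472.3450 * 1.3537 = 639.4360 K

639.4360 K


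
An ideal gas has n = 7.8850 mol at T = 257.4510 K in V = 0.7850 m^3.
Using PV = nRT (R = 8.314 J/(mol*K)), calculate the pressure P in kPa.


P = nRT/V = 7.8850 * 8.314 * 257.4510 / 0.7850
= 16877.4294 / 0.7850 = 21499.9101 Pa = 21.4999 kPa

21.4999 kPa


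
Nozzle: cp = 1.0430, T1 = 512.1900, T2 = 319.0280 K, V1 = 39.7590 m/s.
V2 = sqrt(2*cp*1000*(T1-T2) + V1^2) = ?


dT = 193.1620 K
2*cp*1000*dT = 402935.9320
V1^2 = 1580.7781
V2 = sqrt(404516.7101) = 636.0163 m/s

636.0163 m/s


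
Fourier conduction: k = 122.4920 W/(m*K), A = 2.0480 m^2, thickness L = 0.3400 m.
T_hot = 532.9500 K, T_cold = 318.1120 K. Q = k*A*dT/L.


dT = 214.8380 K
Q = 122.4920 * 2.0480 * 214.8380 / 0.3400 = 158514.8163 W

158514.8163 W


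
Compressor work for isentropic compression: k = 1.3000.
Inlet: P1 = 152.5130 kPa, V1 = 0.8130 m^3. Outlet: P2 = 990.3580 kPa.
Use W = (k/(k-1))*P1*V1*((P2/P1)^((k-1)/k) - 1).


(k-1)/k = 0.2308
(P2/P1)^exp = 1.5399
W = 4.3333 * 152.5130 * 0.8130 * (1.5399 - 1) = 290.0979 kJ

290.0979 kJ


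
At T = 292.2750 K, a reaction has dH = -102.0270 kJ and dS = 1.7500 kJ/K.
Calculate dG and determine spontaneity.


T*dS = 292.2750 * 1.7500 = 511.4812 kJ
dG = -102.0270 - 511.4812 = -613.5082 kJ (spontaneous)

dG = -613.5082 kJ, spontaneous


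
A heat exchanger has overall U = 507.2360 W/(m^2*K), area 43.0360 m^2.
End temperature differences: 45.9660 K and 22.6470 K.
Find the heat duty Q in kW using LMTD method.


LMTD = 32.9423 K
Q = 507.2360 * 43.0360 * 32.9423 = 719110.3859 W = 719.1104 kW

719.1104 kW


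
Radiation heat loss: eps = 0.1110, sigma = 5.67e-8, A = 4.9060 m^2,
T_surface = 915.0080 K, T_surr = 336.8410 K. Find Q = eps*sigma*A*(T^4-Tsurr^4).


T^4 = 7.0097e+11
Tsurr^4 = 1.2874e+10
Q = 0.1110 * 5.67e-8 * 4.9060 * 6.8810e+11 = 21246.2852 W

21246.2852 W


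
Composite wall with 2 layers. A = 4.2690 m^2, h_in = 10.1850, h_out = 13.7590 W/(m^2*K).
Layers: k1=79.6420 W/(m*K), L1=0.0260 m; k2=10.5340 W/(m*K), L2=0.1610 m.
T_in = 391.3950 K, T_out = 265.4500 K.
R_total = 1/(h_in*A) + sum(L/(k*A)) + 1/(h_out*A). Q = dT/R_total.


R_conv_in = 1/(10.1850*4.2690) = 0.0230
R_1 = 0.0260/(79.6420*4.2690) = 7.6472e-05
R_2 = 0.1610/(10.5340*4.2690) = 0.0036
R_conv_out = 1/(13.7590*4.2690) = 0.0170
R_total = 0.0437 K/W
Q = 125.9450 / 0.0437 = 2883.2992 W

R_total = 0.0437 K/W, Q = 2883.2992 W


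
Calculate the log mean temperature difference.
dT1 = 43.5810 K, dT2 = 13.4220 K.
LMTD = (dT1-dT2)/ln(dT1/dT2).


dT1/dT2 = 3.2470
ln(dT1/dT2) = 1.1777
LMTD = 30.1590 / 1.1777 = 25.6078 K

25.6078 K


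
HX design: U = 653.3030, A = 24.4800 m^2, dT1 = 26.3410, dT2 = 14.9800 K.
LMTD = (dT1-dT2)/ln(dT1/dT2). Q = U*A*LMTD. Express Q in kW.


LMTD = 20.1290 K
Q = 653.3030 * 24.4800 * 20.1290 = 321919.5862 W = 321.9196 kW

321.9196 kW


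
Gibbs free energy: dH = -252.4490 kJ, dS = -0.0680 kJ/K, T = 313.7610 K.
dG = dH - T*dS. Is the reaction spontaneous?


T*dS = 313.7610 * -0.0680 = -21.3357 kJ
dG = -252.4490 + 21.3357 = -231.1133 kJ (spontaneous)

dG = -231.1133 kJ, spontaneous


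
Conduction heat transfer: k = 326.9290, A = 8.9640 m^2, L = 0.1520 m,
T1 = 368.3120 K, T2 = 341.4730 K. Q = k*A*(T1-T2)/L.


dT = 26.8390 K
Q = 326.9290 * 8.9640 * 26.8390 / 0.1520 = 517461.4919 W

517461.4919 W


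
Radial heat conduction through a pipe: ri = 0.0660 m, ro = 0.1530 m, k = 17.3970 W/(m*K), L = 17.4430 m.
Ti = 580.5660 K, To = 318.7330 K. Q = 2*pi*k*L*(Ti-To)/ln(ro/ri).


dT = 261.8330 K
ln(ro/ri) = 0.8408
Q = 2*pi*17.3970*17.4430*261.8330 / 0.8408 = 593766.6209 W

593766.6209 W


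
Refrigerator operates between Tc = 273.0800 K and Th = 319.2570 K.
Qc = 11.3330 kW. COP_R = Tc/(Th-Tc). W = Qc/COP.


COP = 273.0800 / 46.1770 = 5.9138
W = 11.3330 / 5.9138 = 1.9164 kW

COP = 5.9138, W = 1.9164 kW


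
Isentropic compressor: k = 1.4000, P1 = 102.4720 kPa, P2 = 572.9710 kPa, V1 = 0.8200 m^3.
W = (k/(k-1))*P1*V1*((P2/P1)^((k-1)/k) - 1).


(k-1)/k = 0.2857
(P2/P1)^exp = 1.6352
W = 3.5000 * 102.4720 * 0.8200 * (1.6352 - 1) = 186.8182 kJ

186.8182 kJ


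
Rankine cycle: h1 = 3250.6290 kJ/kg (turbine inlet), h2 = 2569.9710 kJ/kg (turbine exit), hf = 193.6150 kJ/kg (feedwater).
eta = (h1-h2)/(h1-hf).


W = 680.6580 kJ/kg
Q_in = 3057.0140 kJ/kg
eta = 0.2227 = 22.2655%

eta = 22.2655%


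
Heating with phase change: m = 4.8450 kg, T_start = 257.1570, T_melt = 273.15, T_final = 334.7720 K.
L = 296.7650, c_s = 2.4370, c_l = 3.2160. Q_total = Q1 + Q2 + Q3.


Q1 (sensible, solid) = 4.8450 * 2.4370 * 15.9930 = 188.8336 kJ
Q2 (latent) = 4.8450 * 296.7650 = 1437.8264 kJ
Q3 (sensible, liquid) = 4.8450 * 3.2160 * 61.6220 = 960.1644 kJ
Q_total = 2586.8244 kJ

2586.8244 kJ


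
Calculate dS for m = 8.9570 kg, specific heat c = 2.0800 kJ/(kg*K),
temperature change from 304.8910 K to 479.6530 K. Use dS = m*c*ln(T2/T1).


T2/T1 = 1.5732
ln(T2/T1) = 0.4531
dS = 8.9570 * 2.0800 * 0.4531 = 8.4417 kJ/K

8.4417 kJ/K


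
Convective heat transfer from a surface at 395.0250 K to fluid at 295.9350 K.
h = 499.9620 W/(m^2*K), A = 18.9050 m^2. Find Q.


dT = 99.0900 K
Q = 499.9620 * 18.9050 * 99.0900 = 936577.0397 W

936577.0397 W
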